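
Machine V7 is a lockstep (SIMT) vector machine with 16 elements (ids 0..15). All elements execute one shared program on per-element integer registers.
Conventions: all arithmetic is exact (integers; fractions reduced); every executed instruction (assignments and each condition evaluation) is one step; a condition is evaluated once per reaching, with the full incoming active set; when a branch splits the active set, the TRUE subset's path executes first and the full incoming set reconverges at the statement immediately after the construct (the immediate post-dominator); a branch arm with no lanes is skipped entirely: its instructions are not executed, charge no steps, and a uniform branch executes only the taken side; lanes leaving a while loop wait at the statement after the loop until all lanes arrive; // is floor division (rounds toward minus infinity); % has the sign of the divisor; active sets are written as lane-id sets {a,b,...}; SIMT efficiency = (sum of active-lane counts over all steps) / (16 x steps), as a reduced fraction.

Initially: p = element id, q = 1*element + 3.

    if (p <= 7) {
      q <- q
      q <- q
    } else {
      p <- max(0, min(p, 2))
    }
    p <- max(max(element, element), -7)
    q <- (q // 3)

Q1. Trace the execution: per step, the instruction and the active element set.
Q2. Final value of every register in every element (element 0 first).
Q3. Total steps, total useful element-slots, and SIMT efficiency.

step 0: eval (p <= 7)                {0,1,2,3,4,5,6,7,8,9,10,11,12,13,14,15}
step 1: q <- q                       {0,1,2,3,4,5,6,7}
step 2: q <- q                       {0,1,2,3,4,5,6,7}
step 3: p <- max(0, min(p, 2))       {8,9,10,11,12,13,14,15}
step 4: p <- max(max(element, element), -7) {0,1,2,3,4,5,6,7,8,9,10,11,12,13,14,15}
step 5: q <- (q // 3)                {0,1,2,3,4,5,6,7,8,9,10,11,12,13,14,15}

Answer: 6 steps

p: 0,1,2,3,4,5,6,7,8,9,10,11,12,13,14,15
q: 1,1,1,2,2,2,3,3,3,4,4,4,5,5,5,6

steps = 6; useful = 72; efficiency = 72/96 = 3/4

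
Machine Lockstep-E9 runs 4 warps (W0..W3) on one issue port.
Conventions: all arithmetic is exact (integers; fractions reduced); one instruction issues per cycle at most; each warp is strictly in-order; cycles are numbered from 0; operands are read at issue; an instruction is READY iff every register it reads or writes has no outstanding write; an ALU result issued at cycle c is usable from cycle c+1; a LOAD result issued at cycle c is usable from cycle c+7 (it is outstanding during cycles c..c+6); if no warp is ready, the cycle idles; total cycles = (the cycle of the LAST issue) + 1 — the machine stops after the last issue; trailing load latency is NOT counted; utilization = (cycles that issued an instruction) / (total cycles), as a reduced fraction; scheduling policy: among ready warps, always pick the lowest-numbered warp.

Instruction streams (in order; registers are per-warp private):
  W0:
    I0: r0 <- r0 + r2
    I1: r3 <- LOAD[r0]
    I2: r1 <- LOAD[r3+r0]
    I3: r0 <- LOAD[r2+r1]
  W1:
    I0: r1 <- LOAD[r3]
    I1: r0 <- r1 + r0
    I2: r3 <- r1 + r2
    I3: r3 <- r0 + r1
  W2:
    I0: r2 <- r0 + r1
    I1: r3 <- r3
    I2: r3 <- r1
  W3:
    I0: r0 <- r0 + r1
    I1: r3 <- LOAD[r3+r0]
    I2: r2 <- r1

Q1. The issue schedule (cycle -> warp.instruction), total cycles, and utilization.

cycle 0: W0.I0
cycle 1: W0.I1
cycle 2: W1.I0
cycle 3: W2.I0
cycle 4: W2.I1
cycle 5: W2.I2
cycle 6: W3.I0
cycle 7: W3.I1
cycle 8: W0.I2
cycle 9: W1.I1
cycle 10: W1.I2
cycle 11: W1.I3
cycle 12: W3.I2
cycle 13: idle
cycle 14: idle
cycle 15: W0.I3

Answer: 16 cycles, utilization 7/8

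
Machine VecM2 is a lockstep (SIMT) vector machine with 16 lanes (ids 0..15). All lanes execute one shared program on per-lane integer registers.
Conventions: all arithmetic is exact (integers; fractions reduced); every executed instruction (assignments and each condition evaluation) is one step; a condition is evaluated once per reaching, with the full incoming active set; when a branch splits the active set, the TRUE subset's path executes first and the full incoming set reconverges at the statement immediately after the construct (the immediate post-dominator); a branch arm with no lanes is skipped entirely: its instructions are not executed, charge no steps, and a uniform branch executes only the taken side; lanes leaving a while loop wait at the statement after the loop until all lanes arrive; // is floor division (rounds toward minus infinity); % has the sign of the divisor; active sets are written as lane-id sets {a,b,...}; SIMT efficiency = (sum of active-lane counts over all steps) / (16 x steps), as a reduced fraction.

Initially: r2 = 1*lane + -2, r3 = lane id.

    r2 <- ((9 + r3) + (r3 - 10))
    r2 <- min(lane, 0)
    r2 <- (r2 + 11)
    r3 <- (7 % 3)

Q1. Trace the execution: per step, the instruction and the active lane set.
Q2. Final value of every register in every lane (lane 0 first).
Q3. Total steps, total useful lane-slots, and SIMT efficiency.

step 0: r2 <- ((9 + r3) + (r3 - 10)) {0,1,2,3,4,5,6,7,8,9,10,11,12,13,14,15}
step 1: r2 <- min(lane, 0)           {0,1,2,3,4,5,6,7,8,9,10,11,12,13,14,15}
step 2: r2 <- (r2 + 11)              {0,1,2,3,4,5,6,7,8,9,10,11,12,13,14,15}
step 3: r3 <- (7 % 3)                {0,1,2,3,4,5,6,7,8,9,10,11,12,13,14,15}

Answer: 4 steps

r2: 11,11,11,11,11,11,11,11,11,11,11,11,11,11,11,11
r3: 1,1,1,1,1,1,1,1,1,1,1,1,1,1,1,1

steps = 4; useful = 64; efficiency = 64/64 = 1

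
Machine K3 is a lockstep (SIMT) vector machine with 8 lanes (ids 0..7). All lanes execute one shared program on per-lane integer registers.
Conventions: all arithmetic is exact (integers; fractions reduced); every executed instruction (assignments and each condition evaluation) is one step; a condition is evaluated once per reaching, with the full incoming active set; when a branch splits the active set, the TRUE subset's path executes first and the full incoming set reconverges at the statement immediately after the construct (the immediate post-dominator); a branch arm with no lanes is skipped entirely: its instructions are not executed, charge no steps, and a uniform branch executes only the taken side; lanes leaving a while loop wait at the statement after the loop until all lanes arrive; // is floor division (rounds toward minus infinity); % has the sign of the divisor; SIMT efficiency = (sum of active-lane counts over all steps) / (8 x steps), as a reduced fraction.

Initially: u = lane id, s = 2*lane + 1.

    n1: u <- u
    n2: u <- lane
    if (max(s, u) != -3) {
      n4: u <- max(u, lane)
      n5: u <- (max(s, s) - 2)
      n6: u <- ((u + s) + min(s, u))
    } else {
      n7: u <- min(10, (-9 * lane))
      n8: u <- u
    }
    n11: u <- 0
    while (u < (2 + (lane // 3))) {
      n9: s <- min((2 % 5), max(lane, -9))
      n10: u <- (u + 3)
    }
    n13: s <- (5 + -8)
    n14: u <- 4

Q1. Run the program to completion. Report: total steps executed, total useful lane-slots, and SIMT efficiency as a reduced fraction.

Answer: 16 steps, 110 useful, 55/64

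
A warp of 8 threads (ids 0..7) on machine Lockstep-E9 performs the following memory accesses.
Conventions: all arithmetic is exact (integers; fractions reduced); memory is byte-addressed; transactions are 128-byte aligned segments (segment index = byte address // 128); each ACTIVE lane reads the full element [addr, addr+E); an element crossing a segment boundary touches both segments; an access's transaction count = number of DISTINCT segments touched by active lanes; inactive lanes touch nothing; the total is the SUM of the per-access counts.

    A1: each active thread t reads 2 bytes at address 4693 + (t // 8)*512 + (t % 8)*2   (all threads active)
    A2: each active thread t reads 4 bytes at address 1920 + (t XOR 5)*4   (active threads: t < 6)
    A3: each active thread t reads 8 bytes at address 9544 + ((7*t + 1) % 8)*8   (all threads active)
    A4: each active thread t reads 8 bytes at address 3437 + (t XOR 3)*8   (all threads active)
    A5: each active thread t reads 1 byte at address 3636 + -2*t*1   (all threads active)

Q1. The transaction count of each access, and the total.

A1: 1 transaction
A2: 1 transaction
A3: 2 transactions
A4: 2 transactions
A5: 1 transaction

Answer: 1,1,2,2,1; total 7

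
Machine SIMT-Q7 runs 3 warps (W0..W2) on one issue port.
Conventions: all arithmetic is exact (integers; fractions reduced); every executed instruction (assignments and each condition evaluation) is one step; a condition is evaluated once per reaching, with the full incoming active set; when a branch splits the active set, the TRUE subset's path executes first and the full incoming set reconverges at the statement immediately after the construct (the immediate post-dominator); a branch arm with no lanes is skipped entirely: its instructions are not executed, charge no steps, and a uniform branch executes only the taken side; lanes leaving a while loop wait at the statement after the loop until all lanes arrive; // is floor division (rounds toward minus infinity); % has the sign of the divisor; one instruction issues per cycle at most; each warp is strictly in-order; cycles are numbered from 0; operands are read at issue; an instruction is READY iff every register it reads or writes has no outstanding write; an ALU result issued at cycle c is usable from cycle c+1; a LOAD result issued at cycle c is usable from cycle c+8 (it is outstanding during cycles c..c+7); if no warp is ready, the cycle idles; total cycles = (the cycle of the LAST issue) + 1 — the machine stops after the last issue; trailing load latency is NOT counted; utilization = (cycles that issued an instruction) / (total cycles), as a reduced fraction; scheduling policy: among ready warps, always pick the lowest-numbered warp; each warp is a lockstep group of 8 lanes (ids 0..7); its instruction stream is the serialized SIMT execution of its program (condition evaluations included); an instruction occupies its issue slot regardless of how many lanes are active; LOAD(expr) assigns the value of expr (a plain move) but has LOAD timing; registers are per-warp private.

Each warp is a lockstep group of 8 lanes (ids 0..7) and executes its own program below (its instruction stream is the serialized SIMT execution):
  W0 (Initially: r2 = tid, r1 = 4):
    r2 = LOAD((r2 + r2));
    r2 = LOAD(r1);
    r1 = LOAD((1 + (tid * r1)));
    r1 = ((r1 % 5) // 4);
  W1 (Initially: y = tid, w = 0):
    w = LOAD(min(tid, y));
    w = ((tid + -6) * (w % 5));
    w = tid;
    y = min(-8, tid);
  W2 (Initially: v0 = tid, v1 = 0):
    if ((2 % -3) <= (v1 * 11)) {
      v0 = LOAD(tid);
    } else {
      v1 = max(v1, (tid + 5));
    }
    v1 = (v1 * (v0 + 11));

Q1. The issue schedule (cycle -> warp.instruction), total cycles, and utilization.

cycle 0: W0.I0
cycle 1: W1.I0
cycle 2: W2.I0
cycle 3: W2.I1
cycle 4: idle
cycle 5: idle
cycle 6: idle
cycle 7: idle
cycle 8: W0.I1
cycle 9: W0.I2
cycle 10: W1.I1
cycle 11: W1.I2
cycle 12: W1.I3
cycle 13: W2.I2
cycle 14: idle
cycle 15: idle
cycle 16: idle
cycle 17: W0.I3

Answer: 18 cycles, utilization 11/18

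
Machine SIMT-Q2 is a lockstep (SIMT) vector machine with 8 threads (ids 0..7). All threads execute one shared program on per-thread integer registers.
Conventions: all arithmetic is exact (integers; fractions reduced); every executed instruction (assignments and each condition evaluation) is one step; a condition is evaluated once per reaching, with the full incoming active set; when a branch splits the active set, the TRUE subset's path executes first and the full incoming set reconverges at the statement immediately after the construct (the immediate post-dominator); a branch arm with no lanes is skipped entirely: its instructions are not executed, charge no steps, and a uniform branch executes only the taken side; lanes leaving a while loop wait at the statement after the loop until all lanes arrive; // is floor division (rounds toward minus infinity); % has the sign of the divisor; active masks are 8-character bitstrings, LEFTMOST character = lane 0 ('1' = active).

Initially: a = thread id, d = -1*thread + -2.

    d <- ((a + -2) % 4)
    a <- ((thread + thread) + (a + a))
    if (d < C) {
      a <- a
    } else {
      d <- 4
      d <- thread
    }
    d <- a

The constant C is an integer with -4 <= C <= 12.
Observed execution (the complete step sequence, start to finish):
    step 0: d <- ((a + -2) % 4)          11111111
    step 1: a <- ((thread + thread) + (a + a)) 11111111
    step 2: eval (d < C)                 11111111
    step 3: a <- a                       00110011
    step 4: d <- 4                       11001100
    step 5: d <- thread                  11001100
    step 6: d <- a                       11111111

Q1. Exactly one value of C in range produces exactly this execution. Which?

Answer: C = 2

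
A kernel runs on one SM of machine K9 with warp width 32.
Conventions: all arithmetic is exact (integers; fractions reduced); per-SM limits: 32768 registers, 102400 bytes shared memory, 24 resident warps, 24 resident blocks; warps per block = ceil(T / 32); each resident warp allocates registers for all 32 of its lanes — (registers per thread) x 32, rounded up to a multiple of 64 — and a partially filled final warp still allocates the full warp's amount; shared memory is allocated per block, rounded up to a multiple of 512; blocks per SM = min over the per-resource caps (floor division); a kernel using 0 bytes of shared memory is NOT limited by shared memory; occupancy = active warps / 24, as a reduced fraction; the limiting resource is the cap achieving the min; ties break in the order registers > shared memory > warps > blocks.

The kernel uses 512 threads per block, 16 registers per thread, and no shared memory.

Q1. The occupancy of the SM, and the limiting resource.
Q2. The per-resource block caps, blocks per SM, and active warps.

Answer: occupancy 2/3, limited by warps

registers: 4 blocks
shared memory: no limit (kernel uses none)
warps: 1 block
blocks: 24 blocks

Answer: 1 block, 16 active warps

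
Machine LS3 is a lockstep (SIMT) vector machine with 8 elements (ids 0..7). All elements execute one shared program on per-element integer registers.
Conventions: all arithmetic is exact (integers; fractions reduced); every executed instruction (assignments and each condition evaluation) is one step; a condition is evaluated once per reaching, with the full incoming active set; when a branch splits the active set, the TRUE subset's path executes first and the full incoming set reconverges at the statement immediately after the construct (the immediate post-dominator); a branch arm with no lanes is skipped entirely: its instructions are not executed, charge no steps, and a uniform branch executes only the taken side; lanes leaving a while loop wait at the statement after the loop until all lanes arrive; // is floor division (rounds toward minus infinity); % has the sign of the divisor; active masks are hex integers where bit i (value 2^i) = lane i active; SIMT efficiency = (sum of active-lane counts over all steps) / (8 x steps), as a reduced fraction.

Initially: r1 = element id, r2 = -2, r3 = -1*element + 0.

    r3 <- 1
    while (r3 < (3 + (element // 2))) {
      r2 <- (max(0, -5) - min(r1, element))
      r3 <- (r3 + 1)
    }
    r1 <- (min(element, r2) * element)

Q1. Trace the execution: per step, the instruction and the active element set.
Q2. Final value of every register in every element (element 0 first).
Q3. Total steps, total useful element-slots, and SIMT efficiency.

step 0: r3 <- 1                      0xff
step 1: eval (r3 < (3 + (element // 2))) 0xff
step 2: r2 <- (max(0, -5) - min(r1, element)) 0xff
step 3: r3 <- (r3 + 1)               0xff
step 4: eval (r3 < (3 + (element // 2))) 0xff
step 5: r2 <- (max(0, -5) - min(r1, element)) 0xff
step 6: r3 <- (r3 + 1)               0xff
step 7: eval (r3 < (3 + (element // 2))) 0xff
step 8: r2 <- (max(0, -5) - min(r1, element)) 0xfc
step 9: r3 <- (r3 + 1)               0xfc
step 10: eval (r3 < (3 + (element // 2))) 0xfc
step 11: r2 <- (max(0, -5) - min(r1, element)) 0xf0
step 12: r3 <- (r3 + 1)               0xf0
step 13: eval (r3 < (3 + (element // 2))) 0xf0
step 14: r2 <- (max(0, -5) - min(r1, element)) 0xc0
step 15: r3 <- (r3 + 1)               0xc0
step 16: eval (r3 < (3 + (element // 2))) 0xc0
step 17: r1 <- (min(element, r2) * element) 0xff

Answer: 18 steps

r1: 0,-1,-4,-9,-16,-25,-36,-49
r2: 0,-1,-2,-3,-4,-5,-6,-7
r3: 3,3,4,4,5,5,6,6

steps = 18; useful = 108; efficiency = 108/144 = 3/4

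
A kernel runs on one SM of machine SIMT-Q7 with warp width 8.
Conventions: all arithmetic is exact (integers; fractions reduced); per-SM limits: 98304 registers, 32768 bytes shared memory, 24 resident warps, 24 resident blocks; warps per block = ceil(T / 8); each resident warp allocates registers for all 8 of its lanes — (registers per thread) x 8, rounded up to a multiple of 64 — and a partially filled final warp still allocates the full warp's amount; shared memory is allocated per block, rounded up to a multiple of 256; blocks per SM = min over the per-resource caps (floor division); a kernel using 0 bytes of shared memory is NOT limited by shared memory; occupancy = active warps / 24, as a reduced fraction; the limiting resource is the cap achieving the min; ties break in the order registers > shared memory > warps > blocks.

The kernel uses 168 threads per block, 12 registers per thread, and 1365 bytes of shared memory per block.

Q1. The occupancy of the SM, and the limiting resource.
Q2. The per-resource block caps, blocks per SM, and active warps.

Answer: occupancy 7/8, limited by warps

registers: 36 blocks
shared memory: 21 blocks
warps: 1 block
blocks: 24 blocks

Answer: 1 block, 21 active warps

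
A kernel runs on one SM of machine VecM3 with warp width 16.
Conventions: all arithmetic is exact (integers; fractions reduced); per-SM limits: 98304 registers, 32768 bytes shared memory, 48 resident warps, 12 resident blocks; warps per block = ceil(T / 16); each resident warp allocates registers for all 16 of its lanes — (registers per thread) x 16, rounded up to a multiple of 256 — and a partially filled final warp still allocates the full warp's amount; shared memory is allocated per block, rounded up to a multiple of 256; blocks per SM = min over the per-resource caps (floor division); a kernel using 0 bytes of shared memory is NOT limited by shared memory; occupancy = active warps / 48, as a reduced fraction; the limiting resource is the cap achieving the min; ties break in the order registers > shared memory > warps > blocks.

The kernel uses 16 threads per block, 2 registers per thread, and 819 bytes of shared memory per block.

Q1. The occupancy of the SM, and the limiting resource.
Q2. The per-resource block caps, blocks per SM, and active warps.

Answer: occupancy 1/4, limited by blocks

registers: 384 blocks
shared memory: 32 blocks
warps: 48 blocks
blocks: 12 blocks

Answer: 12 blocks, 12 active warps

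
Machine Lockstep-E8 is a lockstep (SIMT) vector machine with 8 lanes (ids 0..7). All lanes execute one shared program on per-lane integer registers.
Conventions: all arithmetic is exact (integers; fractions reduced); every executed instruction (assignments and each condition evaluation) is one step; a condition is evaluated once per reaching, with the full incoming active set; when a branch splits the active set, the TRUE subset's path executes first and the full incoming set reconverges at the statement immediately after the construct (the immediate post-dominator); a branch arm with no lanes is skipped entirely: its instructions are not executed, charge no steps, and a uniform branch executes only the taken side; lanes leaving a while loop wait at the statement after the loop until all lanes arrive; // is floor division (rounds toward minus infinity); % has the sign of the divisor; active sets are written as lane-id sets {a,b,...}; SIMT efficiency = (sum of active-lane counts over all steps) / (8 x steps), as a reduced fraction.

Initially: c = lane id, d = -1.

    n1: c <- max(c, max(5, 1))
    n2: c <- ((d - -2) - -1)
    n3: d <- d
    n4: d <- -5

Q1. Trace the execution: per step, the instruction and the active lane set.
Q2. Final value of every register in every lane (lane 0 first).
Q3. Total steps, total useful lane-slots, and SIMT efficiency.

step 0: c <- max(c, max(5, 1))       {0,1,2,3,4,5,6,7}
step 1: c <- ((d - -2) - -1)         {0,1,2,3,4,5,6,7}
step 2: d <- d                       {0,1,2,3,4,5,6,7}
step 3: d <- -5                      {0,1,2,3,4,5,6,7}

Answer: 4 steps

c: 2,2,2,2,2,2,2,2
d: -5,-5,-5,-5,-5,-5,-5,-5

steps = 4; useful = 32; efficiency = 32/32 = 1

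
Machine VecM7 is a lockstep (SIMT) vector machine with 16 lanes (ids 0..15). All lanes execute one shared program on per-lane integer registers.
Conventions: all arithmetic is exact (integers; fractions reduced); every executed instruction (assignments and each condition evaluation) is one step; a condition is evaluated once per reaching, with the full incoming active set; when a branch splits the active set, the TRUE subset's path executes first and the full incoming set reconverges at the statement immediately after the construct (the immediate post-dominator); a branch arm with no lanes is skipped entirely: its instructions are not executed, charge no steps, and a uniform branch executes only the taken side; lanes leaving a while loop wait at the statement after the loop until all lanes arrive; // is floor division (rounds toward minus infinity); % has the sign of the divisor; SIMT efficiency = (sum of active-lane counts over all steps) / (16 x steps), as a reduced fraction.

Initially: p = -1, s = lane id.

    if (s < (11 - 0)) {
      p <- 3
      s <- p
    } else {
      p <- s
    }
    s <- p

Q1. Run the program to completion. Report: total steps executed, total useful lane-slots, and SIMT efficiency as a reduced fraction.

Answer: 5 steps, 59 useful, 59/80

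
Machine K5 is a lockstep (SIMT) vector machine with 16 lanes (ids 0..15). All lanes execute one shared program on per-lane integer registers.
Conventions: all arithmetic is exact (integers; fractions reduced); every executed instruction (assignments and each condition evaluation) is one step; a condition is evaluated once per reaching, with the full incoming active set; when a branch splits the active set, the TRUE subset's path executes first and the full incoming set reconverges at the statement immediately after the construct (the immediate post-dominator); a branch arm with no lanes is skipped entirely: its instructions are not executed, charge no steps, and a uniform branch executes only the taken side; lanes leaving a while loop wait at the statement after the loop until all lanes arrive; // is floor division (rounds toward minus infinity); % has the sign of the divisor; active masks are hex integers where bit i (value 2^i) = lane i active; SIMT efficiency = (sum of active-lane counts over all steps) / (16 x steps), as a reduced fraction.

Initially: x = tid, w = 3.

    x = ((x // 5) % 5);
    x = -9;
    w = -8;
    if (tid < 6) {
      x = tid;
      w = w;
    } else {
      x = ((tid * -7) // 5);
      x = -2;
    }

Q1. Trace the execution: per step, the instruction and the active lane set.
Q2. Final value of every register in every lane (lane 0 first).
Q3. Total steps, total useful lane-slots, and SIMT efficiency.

step 0: x <- ((x // 5) % 5)          0xffff
step 1: x <- -9                      0xffff
step 2: w <- -8                      0xffff
step 3: eval (tid < 6)               0xffff
step 4: x <- tid                     0x003f
step 5: w <- w                       0x003f
step 6: x <- ((tid * -7) // 5)       0xffc0
step 7: x <- -2                      0xffc0

Answer: 8 steps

x: 0,1,2,3,4,5,-2,-2,-2,-2,-2,-2,-2,-2,-2,-2
w: -8,-8,-8,-8,-8,-8,-8,-8,-8,-8,-8,-8,-8,-8,-8,-8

steps = 8; useful = 96; efficiency = 96/128 = 3/4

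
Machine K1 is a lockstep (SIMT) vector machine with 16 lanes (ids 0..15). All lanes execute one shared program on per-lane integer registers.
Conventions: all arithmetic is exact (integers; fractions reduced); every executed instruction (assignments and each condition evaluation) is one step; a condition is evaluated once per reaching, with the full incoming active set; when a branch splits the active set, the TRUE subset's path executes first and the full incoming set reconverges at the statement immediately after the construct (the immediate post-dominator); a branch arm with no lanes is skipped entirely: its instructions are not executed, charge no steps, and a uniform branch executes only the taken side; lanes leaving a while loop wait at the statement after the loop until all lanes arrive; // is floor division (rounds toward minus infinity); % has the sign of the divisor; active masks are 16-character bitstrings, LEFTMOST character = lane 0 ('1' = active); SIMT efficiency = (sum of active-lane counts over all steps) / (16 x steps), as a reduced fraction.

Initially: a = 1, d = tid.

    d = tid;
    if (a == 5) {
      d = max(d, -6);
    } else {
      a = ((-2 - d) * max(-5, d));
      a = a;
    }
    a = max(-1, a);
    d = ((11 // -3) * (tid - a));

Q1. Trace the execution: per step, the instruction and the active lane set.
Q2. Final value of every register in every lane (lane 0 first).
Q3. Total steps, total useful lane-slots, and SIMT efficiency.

step 0: d <- tid                     1111111111111111
step 1: eval (a == 5)                1111111111111111
step 2: a <- ((-2 - d) * max(-5, d)) 1111111111111111
step 3: a <- a                       1111111111111111
step 4: a <- max(-1, a)              1111111111111111
step 5: d <- ((11 // -3) * (tid - a)) 1111111111111111

Answer: 6 steps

a: 0,-1,-1,-1,-1,-1,-1,-1,-1,-1,-1,-1,-1,-1,-1,-1
d: 0,-8,-12,-16,-20,-24,-28,-32,-36,-40,-44,-48,-52,-56,-60,-64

steps = 6; useful = 96; efficiency = 96/96 = 1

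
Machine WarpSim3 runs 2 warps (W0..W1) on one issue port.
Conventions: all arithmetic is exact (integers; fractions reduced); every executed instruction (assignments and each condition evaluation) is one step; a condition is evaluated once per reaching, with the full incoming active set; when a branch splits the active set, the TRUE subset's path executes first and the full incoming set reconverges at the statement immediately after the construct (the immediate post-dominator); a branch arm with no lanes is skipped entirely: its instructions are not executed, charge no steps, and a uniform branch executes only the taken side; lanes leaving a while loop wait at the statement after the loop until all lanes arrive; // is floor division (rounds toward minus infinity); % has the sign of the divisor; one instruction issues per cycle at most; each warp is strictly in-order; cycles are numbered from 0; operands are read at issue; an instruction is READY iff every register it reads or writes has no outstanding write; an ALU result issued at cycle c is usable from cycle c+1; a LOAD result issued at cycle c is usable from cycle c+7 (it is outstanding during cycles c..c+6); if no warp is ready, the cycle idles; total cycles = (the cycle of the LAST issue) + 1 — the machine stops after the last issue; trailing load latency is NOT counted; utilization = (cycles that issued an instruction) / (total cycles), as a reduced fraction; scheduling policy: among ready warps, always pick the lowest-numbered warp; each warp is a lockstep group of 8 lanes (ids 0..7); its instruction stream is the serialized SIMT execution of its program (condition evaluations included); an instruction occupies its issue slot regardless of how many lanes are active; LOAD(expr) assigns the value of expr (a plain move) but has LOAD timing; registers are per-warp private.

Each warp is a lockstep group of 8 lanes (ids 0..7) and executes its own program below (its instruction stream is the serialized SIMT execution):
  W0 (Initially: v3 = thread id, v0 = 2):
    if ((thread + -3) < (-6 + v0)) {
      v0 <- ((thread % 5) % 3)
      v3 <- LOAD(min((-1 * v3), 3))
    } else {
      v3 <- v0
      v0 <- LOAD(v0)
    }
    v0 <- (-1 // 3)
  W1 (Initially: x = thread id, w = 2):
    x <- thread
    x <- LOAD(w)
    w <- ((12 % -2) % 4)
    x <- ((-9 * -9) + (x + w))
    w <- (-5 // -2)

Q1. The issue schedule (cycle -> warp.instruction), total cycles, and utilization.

cycle 0: W0.I0
cycle 1: W0.I1
cycle 2: W0.I2
cycle 3: W1.I0
cycle 4: W1.I1
cycle 5: W1.I2
cycle 6: idle
cycle 7: idle
cycle 8: idle
cycle 9: W0.I3
cycle 10: idle
cycle 11: W1.I3
cycle 12: W1.I4

Answer: 13 cycles, utilization 9/13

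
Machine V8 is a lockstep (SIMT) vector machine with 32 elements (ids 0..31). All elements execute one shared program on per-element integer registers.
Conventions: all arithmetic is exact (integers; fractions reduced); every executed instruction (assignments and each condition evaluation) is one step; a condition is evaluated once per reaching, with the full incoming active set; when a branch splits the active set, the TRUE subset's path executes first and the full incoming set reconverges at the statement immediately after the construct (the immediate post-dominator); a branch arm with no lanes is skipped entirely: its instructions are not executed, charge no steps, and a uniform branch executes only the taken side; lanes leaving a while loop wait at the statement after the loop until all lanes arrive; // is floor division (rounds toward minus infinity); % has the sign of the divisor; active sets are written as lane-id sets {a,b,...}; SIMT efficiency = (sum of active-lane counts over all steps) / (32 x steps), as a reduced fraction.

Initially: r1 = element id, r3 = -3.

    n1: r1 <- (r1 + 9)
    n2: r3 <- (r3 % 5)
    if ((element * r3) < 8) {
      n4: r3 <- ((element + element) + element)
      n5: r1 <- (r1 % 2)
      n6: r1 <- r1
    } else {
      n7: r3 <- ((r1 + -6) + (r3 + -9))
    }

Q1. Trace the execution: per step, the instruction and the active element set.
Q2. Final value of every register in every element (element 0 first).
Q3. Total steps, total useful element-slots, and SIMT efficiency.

step 0: r1 <- (r1 + 9)               {0,1,2,3,4,5,6,7,8,9,10,11,12,13,14,15,16,17,18,19,20,21,22,23,24,25,26,27,28,29,30,31}
step 1: r3 <- (r3 % 5)               {0,1,2,3,4,5,6,7,8,9,10,11,12,13,14,15,16,17,18,19,20,21,22,23,24,25,26,27,28,29,30,31}
step 2: eval ((element * r3) < 8)    {0,1,2,3,4,5,6,7,8,9,10,11,12,13,14,15,16,17,18,19,20,21,22,23,24,25,26,27,28,29,30,31}
step 3: r3 <- ((element + element) + element) {0,1,2,3}
step 4: r1 <- (r1 % 2)               {0,1,2,3}
step 5: r1 <- r1                     {0,1,2,3}
step 6: r3 <- ((r1 + -6) + (r3 + -9)) {4,5,6,7,8,9,10,11,12,13,14,15,16,17,18,19,20,21,22,23,24,25,26,27,28,29,30,31}

Answer: 7 steps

r1: 1,0,1,0,13,14,15,16,17,18,19,20,21,22,23,24,25,26,27,28,29,30,31,32,33,34,35,36,37,38,39,40
r3: 0,3,6,9,0,1,2,3,4,5,6,7,8,9,10,11,12,13,14,15,16,17,18,19,20,21,22,23,24,25,26,27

steps = 7; useful = 136; efficiency = 136/224 = 17/28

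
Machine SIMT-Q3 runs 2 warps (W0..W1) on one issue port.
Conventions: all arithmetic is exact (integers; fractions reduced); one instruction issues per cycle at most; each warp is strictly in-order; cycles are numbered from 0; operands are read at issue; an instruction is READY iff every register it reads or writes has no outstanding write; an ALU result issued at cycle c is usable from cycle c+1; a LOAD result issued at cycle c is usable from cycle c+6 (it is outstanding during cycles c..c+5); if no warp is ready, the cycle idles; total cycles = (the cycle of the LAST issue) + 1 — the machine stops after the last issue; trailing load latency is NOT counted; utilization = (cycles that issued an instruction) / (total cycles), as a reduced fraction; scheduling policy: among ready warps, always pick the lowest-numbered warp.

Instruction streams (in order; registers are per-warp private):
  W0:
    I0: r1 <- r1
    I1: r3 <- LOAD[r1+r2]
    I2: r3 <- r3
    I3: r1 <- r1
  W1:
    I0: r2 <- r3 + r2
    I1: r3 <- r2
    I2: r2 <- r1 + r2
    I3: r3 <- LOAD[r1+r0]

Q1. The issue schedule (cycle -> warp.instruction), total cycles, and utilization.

cycle 0: W0.I0
cycle 1: W0.I1
cycle 2: W1.I0
cycle 3: W1.I1
cycle 4: W1.I2
cycle 5: W1.I3
cycle 6: idle
cycle 7: W0.I2
cycle 8: W0.I3

Answer: 9 cycles, utilization 8/9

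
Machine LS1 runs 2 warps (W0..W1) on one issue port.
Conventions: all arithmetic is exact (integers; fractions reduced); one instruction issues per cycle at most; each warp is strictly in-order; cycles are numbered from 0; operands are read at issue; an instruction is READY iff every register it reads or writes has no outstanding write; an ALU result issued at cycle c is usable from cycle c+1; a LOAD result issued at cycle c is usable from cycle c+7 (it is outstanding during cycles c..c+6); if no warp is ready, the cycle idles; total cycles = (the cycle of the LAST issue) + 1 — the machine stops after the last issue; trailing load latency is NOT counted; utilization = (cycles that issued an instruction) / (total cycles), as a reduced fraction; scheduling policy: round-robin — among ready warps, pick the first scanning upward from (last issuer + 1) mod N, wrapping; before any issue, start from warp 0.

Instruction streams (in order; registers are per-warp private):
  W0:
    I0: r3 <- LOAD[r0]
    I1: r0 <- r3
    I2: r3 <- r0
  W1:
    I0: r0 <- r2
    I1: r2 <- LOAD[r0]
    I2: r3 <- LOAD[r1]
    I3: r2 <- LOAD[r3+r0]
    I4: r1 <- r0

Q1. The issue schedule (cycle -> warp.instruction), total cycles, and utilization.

cycle 0: W0.I0
cycle 1: W1.I0
cycle 2: W1.I1
cycle 3: W1.I2
cycle 4: idle
cycle 5: idle
cycle 6: idle
cycle 7: W0.I1
cycle 8: W0.I2
cycle 9: idle
cycle 10: W1.I3
cycle 11: W1.I4

Answer: 12 cycles, utilization 2/3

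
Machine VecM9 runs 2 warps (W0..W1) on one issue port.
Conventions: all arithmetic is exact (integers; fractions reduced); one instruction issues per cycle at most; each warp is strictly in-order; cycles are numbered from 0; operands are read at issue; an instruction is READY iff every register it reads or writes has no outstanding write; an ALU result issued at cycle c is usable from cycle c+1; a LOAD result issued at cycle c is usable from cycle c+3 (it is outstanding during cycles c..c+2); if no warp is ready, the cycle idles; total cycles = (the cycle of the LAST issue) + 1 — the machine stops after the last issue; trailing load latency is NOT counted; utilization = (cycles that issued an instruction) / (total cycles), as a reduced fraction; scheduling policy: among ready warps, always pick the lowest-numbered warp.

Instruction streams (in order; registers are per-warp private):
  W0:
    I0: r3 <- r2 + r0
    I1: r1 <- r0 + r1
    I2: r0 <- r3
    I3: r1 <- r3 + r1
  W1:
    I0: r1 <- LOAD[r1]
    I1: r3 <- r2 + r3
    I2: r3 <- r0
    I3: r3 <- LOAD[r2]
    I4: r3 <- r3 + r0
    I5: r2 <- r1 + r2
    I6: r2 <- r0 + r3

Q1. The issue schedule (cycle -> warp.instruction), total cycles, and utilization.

cycle 0: W0.I0
cycle 1: W0.I1
cycle 2: W0.I2
cycle 3: W0.I3
cycle 4: W1.I0
cycle 5: W1.I1
cycle 6: W1.I2
cycle 7: W1.I3
cycle 8: idle
cycle 9: idle
cycle 10: W1.I4
cycle 11: W1.I5
cycle 12: W1.I6

Answer: 13 cycles, utilization 11/13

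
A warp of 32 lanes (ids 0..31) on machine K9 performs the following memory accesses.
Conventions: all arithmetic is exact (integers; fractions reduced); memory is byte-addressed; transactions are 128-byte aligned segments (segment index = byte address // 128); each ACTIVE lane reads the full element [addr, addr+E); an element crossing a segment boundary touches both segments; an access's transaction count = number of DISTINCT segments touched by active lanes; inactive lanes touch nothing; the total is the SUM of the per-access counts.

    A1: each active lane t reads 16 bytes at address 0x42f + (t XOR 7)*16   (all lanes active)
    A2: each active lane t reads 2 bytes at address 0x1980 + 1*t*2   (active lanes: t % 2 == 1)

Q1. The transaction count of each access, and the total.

A1: 5 transactions
A2: 1 transaction

Answer: 5,1; total 6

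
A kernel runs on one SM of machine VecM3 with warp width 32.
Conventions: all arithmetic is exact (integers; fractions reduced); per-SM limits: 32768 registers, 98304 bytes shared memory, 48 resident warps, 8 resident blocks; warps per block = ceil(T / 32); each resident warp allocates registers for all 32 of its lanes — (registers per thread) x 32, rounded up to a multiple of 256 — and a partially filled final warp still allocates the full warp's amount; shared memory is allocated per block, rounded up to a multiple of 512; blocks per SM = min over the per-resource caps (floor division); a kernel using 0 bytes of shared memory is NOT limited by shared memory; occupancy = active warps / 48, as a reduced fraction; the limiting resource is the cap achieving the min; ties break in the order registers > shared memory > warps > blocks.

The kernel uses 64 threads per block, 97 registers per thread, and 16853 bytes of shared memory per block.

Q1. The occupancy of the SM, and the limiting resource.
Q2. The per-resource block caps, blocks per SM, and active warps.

Answer: occupancy 1/6, limited by registers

registers: 4 blocks
shared memory: 5 blocks
warps: 24 blocks
blocks: 8 blocks

Answer: 4 blocks, 8 active warps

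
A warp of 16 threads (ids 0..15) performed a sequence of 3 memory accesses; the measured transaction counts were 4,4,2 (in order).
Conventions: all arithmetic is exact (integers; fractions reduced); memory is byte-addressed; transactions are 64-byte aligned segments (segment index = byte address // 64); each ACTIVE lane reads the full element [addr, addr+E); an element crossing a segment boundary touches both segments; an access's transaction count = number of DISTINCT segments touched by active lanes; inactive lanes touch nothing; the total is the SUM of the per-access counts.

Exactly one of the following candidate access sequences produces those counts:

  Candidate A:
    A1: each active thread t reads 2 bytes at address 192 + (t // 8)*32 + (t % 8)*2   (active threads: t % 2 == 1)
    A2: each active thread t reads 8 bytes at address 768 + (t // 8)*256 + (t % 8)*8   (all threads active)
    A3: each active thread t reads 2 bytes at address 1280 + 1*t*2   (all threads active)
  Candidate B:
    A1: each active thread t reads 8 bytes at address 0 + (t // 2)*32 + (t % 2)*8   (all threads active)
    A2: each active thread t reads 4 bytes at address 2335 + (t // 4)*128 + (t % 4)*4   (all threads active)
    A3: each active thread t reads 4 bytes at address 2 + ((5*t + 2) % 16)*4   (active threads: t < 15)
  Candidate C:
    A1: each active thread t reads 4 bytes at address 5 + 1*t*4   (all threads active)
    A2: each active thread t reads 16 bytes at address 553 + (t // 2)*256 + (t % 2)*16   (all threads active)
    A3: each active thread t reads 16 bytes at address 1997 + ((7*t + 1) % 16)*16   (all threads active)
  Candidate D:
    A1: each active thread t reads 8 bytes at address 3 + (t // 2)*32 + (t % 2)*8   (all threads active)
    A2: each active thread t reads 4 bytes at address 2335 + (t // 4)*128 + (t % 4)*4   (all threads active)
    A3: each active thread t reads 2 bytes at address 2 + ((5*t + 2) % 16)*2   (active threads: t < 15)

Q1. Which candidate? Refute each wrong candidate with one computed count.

A: A1 gives 1 transaction, not 4
C: A1 gives 2 transactions, not 4
D: A3 gives 1 transaction, not 2
B: all counts match (4,4,2)

Answer: B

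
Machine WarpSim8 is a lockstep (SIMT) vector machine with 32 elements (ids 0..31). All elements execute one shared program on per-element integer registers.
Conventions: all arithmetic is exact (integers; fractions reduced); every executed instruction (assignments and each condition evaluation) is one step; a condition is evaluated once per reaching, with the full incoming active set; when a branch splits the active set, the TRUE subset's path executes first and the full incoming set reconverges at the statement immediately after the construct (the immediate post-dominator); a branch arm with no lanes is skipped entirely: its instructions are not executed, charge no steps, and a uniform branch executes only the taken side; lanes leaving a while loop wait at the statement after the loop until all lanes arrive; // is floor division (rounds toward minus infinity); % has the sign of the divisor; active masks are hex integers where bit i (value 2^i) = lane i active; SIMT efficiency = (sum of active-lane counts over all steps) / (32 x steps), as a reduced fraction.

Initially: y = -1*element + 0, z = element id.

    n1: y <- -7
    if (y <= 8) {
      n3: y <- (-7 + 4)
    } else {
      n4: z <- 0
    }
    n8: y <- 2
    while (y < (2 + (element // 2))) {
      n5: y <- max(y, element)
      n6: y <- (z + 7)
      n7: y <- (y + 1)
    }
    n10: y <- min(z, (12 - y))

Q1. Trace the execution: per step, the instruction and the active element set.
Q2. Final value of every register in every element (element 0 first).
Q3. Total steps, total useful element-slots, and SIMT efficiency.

step 0: y <- -7                      0xffffffff
step 1: eval (y <= 8)                0xffffffff
step 2: y <- (-7 + 4)                0xffffffff
step 3: y <- 2                       0xffffffff
step 4: eval (y < (2 + (element // 2))) 0xffffffff
step 5: y <- max(y, element)         0xfffffffc
step 6: y <- (z + 7)                 0xfffffffc
step 7: y <- (y + 1)                 0xfffffffc
step 8: eval (y < (2 + (element // 2))) 0xfffffffc
step 9: y <- min(z, (12 - y))        0xffffffff

Answer: 10 steps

y: 0,1,2,1,0,-1,-2,-3,-4,-5,-6,-7,-8,-9,-10,-11,-12,-13,-14,-15,-16,-17,-18,-19,-20,-21,-22,-23,-24,-25,-26,-27
z: 0,1,2,3,4,5,6,7,8,9,10,11,12,13,14,15,16,17,18,19,20,21,22,23,24,25,26,27,28,29,30,31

steps = 10; useful = 312; efficiency = 312/320 = 39/40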